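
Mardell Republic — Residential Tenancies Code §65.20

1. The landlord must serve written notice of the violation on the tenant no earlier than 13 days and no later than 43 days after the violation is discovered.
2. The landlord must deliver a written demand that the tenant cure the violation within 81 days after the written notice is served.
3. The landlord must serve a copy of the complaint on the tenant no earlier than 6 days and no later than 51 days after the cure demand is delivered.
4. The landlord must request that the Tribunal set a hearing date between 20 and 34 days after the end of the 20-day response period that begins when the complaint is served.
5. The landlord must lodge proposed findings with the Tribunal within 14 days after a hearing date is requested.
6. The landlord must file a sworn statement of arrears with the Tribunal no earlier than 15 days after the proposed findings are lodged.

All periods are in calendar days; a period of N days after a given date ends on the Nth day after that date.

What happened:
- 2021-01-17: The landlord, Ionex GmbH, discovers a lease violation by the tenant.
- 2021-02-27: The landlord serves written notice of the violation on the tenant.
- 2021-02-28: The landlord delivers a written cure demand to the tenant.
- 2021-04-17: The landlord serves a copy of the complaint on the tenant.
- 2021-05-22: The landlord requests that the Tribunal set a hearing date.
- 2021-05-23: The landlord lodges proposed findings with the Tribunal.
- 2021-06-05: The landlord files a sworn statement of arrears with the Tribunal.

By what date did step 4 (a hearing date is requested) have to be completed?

The complaint is served on 2021-04-17; the 20-day response period therefore ends 2021-05-07, and step 4 runs from that date. The window is 20–34 days after 2021-05-07; it closes on 2021-06-10.

2021-06-10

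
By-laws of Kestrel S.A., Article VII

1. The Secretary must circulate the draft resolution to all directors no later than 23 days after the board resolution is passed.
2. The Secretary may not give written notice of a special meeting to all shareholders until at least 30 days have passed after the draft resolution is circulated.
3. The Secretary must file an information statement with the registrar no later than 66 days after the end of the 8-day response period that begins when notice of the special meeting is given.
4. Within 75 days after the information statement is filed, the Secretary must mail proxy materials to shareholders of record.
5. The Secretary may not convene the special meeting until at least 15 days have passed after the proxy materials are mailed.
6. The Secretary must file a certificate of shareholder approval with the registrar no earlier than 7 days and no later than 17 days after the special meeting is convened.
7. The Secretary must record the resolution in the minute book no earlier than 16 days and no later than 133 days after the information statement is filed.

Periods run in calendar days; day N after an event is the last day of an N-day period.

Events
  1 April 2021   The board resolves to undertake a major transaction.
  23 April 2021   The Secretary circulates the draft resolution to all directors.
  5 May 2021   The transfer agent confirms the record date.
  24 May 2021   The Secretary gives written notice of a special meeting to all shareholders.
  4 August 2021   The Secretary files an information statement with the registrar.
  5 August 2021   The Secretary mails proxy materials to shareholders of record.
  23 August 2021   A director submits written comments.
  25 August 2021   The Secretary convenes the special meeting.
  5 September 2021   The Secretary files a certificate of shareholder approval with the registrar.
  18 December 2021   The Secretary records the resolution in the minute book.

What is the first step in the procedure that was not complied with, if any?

Step 7

Step 1: 23 days after 1 April 2021 (when the board resolution is passed) is 24 April 2021; 23 April 2021 is within that limit.
Step 2: the earliest permitted date is 30 days after 23 April 2021 (when the draft resolution is circulated), i.e. 23 May 2021; 24 May 2021 is on or after that date.
Step 3: 66 days after 1 June 2021 (end of the 8-day response period, which began when notice of the special meeting is given on 24 May 2021) is 6 August 2021; 4 August 2021 is within that limit.
Step 4: 75 days after 4 August 2021 (when the information statement is filed) is 18 October 2021; completed 5 August 2021, before the deadline.
Step 5: the earliest permitted date is 15 days after 5 August 2021 (when the proxy materials are mailed), i.e. 20 August 2021; 25 August 2021 is on or after that date.
Step 6: the window is 7–17 days after 25 August 2021 (when the special meeting is convened), so 1 September 2021 through 11 September 2021; done 5 September 2021, which is between those dates.
Step 7: the window is 16–133 days after 4 August 2021 (when the information statement is filed), so 20 August 2021 through 15 December 2021; 18 December 2021 is 3 days past the end of the window.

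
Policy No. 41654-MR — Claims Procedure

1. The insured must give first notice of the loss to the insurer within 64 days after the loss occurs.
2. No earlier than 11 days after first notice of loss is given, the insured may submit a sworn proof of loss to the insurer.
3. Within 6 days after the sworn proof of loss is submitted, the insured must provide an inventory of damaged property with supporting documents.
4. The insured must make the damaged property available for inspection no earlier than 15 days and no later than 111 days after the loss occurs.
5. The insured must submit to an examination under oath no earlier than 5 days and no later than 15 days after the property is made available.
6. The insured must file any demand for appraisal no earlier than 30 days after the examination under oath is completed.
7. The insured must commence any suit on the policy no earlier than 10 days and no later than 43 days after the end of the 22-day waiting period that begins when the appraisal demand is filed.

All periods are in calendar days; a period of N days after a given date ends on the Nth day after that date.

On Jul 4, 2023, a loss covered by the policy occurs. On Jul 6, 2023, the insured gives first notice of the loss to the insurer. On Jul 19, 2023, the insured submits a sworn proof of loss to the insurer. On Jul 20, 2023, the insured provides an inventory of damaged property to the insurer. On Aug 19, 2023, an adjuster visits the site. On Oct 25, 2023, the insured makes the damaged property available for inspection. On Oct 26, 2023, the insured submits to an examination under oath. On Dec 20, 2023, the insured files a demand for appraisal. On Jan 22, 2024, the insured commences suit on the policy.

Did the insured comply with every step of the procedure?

Step 1 — counting 64 days from Jul 4, 2023 (when the loss occurs) gives a deadline of Sep 6, 2023; completed Jul 6, 2023, before the deadline.
Step 2 — must wait 11 days from Jul 6, 2023 (when first notice of loss is given), so not before Jul 17, 2023; done Jul 19, 2023 — permitted.
Step 3 — counting 6 days from Jul 19, 2023 (when the sworn proof of loss is submitted) gives a deadline of Jul 25, 2023; done Jul 20, 2023 — timely.
Step 4 — 15 and 111 days from Jul 4, 2023 (when the loss occurs) are Jul 19, 2023 and Oct 23, 2023 respectively; done Oct 25, 2023 — 2 days after the window closed.
No need to go further; step 4 was not satisfied.

No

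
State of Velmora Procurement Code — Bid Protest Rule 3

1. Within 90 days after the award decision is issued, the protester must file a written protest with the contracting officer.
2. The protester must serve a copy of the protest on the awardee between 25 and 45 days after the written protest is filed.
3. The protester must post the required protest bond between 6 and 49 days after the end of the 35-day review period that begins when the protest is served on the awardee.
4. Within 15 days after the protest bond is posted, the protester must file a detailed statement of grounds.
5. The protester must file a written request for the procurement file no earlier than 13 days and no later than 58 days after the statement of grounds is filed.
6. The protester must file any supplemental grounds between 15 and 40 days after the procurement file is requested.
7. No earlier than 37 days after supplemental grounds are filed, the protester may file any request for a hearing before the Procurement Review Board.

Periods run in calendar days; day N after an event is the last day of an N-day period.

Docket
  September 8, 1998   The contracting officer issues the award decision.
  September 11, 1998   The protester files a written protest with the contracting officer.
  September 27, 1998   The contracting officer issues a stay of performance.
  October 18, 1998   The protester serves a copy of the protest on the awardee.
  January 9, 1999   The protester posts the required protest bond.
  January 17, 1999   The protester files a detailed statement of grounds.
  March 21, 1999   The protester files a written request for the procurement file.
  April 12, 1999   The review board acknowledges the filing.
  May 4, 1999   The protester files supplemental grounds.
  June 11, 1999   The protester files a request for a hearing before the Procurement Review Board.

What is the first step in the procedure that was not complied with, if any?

Step 5

Step 1: 90 days after September 8, 1998 (when the award decision is issued) is December 7, 1998; done September 11, 1998 — timely.
Step 2: the window is 25–45 days after September 11, 1998 (when the written protest is filed), so October 6, 1998 through October 26, 1998; October 18, 1998 falls inside that range.
Step 3: the window is 6–49 days after November 22, 1998 (end of the 35-day review period, which began when the protest is served on the awardee on October 18, 1998), so November 28, 1998 through January 10, 1999; January 9, 1999 falls inside that range.
Step 4: 15 days after January 9, 1999 (when the protest bond is posted) is January 24, 1999; completed January 17, 1999, before the deadline.
Step 5: the window is 13–58 days after January 17, 1999 (when the statement of grounds is filed), so January 30, 1999 through March 16, 1999; March 21, 1999 is 5 days past the end of the window.
The analysis stops there.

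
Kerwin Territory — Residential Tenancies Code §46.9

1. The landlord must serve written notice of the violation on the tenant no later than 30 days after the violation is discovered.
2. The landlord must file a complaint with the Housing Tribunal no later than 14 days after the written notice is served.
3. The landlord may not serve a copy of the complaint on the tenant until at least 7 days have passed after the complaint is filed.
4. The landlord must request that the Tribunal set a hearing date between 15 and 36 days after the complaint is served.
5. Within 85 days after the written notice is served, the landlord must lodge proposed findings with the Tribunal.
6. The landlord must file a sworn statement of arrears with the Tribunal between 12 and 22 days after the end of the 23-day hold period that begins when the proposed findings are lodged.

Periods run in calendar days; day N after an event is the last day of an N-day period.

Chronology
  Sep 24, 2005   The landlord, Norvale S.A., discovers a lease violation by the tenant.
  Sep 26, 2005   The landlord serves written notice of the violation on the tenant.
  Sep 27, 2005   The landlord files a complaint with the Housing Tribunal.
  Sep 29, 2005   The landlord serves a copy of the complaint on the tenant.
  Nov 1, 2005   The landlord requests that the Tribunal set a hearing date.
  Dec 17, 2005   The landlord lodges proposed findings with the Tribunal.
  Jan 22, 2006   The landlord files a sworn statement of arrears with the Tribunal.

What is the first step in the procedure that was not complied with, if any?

Step 3

(1) due by Sep 24, 2005 + 30 days = Oct 24, 2005; Sep 26, 2005 is within that limit.
(2) due by Sep 26, 2005 + 14 days = Oct 10, 2005; Sep 27, 2005 is within that limit.
(3) permitted from Sep 27, 2005 + 7 days = Oct 4, 2005 onward; done Sep 29, 2005 — 5 days too early.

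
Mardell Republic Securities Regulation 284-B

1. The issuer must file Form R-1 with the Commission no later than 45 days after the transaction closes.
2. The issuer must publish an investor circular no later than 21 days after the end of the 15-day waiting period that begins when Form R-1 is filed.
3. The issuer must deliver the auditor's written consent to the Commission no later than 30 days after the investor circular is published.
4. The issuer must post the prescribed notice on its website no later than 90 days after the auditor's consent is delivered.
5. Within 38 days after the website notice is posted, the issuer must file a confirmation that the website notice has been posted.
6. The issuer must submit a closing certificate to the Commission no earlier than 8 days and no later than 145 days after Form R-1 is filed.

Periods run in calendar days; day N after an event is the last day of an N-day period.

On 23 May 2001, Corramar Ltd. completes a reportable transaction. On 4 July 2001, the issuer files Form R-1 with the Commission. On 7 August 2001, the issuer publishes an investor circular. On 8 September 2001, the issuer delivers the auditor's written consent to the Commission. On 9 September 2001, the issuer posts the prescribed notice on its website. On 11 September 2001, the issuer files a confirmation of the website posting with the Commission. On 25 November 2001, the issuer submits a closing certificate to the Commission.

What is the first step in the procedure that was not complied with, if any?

Step 3

Step 1 — counting 45 days from 23 May 2001 (when the transaction closes) gives a deadline of 7 July 2001; 4 July 2001 is within that limit.
Step 2 — counting 21 days from 19 July 2001 (end of the 15-day waiting period, which began when Form R-1 is filed on 4 July 2001) gives a deadline of 9 August 2001; done 7 August 2001 — timely.
Step 3 — counting 30 days from 7 August 2001 (when the investor circular is published) gives a deadline of 6 September 2001; 8 September 2001 misses that deadline by 2 days.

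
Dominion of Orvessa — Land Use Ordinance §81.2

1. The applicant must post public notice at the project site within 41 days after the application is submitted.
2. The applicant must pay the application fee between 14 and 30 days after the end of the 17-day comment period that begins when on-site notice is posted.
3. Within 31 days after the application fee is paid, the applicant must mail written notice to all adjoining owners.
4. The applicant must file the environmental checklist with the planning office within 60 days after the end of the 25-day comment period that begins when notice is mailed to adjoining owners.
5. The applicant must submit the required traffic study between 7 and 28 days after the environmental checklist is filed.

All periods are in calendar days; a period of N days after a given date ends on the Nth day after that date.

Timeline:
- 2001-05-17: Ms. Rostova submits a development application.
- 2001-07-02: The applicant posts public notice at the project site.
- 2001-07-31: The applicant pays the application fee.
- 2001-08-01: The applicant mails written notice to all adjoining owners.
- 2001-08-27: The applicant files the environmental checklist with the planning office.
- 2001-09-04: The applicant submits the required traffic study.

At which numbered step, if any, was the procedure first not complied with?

Step 1

Step 1: 41 days after 2001-05-17 (when the application is submitted) is 2001-06-27; done 2001-07-02 — 5 days late.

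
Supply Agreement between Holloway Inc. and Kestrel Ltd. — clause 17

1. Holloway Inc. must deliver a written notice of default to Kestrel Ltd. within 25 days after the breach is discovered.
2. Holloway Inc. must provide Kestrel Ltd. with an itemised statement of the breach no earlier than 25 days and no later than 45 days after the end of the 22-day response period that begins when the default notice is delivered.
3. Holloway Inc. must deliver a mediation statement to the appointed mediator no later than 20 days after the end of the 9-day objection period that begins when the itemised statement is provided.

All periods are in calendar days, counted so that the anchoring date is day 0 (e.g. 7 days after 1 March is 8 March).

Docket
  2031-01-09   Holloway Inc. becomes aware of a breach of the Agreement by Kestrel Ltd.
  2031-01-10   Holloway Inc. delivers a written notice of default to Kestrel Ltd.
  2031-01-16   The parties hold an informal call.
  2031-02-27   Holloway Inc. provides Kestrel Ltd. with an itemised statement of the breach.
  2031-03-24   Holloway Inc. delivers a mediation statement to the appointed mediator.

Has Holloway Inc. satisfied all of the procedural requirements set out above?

Yes

(1) due by 2031-01-09 + 25 days = 2031-02-03; done 2031-01-10 — timely.
(2) the permitted window runs from 2031-02-01 + 25 = 2031-02-26 to 2031-02-01 + 45 = 2031-03-18; done 2031-02-27, which is between those dates.
(3) due by 2031-03-08 + 20 days = 2031-03-28; 2031-03-24 is within that limit.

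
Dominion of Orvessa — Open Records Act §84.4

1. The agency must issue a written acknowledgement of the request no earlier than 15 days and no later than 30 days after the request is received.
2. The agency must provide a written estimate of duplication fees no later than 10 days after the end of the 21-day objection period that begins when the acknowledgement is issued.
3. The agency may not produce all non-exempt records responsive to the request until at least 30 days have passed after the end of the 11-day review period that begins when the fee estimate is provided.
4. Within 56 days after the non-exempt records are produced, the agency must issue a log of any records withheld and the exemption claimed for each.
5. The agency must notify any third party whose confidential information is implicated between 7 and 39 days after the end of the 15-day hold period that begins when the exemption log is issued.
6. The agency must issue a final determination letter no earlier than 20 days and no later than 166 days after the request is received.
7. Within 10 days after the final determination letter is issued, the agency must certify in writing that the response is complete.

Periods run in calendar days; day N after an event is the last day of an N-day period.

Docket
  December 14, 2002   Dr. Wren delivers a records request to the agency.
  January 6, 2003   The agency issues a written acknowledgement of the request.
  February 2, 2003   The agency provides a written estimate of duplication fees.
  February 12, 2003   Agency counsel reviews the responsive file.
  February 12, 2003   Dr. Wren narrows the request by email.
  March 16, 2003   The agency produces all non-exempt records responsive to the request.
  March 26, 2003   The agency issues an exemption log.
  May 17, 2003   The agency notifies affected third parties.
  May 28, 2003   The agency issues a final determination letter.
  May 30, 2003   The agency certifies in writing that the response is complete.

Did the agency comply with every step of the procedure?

Step 1 — 15 and 30 days from December 14, 2002 (when the request is received) are December 29, 2002 and January 13, 2003 respectively; done January 6, 2003 — within the window.
Step 2 — counting 10 days from January 27, 2003 (end of the 21-day objection period, which began when the acknowledgement is issued on January 6, 2003) gives a deadline of February 6, 2003; completed February 2, 2003, before the deadline.
Step 3 — must wait 30 days from February 13, 2003 (end of the 11-day review period, which began when the fee estimate is provided on February 2, 2003), so not before March 15, 2003; done March 16, 2003 — permitted.
Step 4 — counting 56 days from March 16, 2003 (when the non-exempt records are produced) gives a deadline of May 11, 2003; March 26, 2003 is within that limit.
Step 5 — 7 and 39 days from April 10, 2003 (end of the 15-day hold period, which began when the exemption log is issued on March 26, 2003) are April 17, 2003 and May 19, 2003 respectively; done May 17, 2003, which is between those dates.
Step 6 — 20 and 166 days from December 14, 2002 (when the request is received) are January 3, 2003 and May 29, 2003 respectively; done May 28, 2003, which is between those dates.
Step 7 — counting 10 days from May 28, 2003 (when the final determination letter is issued) gives a deadline of June 7, 2003; May 30, 2003 is within that limit.

Yes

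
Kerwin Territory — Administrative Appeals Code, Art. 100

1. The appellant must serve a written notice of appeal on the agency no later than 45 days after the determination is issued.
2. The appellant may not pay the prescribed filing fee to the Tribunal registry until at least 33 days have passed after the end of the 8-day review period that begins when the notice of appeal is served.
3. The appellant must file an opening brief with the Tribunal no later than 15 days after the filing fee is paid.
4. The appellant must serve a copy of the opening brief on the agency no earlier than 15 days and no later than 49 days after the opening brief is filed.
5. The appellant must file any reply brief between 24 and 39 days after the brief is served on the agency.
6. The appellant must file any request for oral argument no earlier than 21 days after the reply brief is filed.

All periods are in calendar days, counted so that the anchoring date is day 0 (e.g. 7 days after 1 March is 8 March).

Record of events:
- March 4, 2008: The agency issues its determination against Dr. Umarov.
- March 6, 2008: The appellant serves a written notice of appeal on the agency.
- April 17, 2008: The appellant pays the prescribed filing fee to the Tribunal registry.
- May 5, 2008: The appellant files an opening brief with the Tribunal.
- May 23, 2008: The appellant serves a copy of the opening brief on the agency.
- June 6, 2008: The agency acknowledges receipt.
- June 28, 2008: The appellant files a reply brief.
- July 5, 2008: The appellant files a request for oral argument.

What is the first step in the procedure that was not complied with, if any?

Step 1 — counting 45 days from March 4, 2008 (when the determination is issued) gives a deadline of April 18, 2008; March 6, 2008 is within that limit.
Step 2 — must wait 33 days from March 14, 2008 (end of the 8-day review period, which began when the notice of appeal is served on March 6, 2008), so not before April 16, 2008; done April 17, 2008 — permitted.
Step 3 — counting 15 days from April 17, 2008 (when the filing fee is paid) gives a deadline of May 2, 2008; May 5, 2008 misses that deadline by 3 days.

Step 3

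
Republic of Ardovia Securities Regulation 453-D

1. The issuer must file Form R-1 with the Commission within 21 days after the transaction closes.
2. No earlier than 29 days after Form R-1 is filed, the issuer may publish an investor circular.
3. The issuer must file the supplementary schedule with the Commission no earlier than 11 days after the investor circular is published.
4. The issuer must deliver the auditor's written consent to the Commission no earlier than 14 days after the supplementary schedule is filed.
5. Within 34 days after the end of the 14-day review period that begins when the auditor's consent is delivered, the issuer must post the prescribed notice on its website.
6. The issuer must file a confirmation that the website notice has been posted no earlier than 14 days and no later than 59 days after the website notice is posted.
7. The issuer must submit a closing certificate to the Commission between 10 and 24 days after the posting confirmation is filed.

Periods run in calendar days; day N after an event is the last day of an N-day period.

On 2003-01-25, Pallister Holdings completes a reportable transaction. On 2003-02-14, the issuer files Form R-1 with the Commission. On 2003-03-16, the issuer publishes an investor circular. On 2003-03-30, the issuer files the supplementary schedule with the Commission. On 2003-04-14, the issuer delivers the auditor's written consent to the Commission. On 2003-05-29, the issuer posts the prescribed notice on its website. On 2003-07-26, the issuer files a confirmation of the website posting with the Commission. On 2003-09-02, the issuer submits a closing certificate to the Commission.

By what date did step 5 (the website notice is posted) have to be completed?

The auditor's consent is delivered on 2003-04-14; the 14-day review period therefore ends 2003-04-28, and step 5 runs from that date. 34 days after 2003-04-28 is 2003-06-01.

2003-06-01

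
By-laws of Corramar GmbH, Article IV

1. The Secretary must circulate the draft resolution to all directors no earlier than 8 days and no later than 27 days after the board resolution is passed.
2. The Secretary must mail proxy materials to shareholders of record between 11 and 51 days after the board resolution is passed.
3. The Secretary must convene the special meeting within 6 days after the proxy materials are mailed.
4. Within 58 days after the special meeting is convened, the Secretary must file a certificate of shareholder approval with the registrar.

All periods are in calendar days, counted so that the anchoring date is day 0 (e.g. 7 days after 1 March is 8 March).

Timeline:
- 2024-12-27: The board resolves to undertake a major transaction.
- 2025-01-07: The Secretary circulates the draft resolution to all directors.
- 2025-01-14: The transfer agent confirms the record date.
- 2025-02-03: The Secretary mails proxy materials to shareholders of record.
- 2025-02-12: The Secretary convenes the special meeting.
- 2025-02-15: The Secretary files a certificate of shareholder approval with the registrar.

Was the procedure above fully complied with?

(1) the permitted window runs from 2024-12-27 + 8 = 2025-01-04 to 2024-12-27 + 27 = 2025-01-23; done 2025-01-07, which is between those dates.
(2) the permitted window runs from 2024-12-27 + 11 = 2025-01-07 to 2024-12-27 + 51 = 2025-02-16; done 2025-02-03, which is between those dates.
(3) due by 2025-02-03 + 6 days = 2025-02-09; not done until 2025-02-12, 3 days after the deadline.

No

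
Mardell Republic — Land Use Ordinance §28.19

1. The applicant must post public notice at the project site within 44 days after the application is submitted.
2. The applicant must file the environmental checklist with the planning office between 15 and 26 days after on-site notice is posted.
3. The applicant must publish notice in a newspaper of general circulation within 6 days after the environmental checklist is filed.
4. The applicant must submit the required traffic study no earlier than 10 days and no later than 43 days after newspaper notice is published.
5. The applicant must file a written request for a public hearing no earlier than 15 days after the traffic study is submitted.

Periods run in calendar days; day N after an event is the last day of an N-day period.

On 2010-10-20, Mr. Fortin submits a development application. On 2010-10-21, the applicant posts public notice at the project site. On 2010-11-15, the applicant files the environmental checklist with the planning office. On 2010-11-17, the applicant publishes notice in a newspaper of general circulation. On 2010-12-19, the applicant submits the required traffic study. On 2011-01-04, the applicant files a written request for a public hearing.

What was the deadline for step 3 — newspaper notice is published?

2010-11-21

Step 3 runs from 2010-11-15, when the environmental checklist is filed. 6 days after 2010-11-15 is 2010-11-21.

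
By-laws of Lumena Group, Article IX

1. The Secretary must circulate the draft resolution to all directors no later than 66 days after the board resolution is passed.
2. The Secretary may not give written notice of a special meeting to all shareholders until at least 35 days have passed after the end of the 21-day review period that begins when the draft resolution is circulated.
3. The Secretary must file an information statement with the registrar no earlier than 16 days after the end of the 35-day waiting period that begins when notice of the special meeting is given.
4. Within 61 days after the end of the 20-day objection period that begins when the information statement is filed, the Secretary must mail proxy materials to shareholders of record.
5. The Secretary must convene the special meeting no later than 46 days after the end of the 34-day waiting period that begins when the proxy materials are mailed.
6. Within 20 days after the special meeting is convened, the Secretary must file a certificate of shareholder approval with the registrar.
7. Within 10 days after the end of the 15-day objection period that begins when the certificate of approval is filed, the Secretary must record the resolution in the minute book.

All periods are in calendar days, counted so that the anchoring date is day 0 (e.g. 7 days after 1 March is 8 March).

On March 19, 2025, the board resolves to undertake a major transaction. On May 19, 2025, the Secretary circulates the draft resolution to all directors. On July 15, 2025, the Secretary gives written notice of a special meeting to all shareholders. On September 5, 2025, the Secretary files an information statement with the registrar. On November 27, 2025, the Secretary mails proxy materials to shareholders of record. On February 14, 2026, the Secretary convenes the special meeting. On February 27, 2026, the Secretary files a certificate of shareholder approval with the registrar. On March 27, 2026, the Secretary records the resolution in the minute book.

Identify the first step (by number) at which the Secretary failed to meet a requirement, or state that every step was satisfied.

(1) due by March 19, 2025 + 66 days = May 24, 2025; done May 19, 2025 — timely.
(2) permitted from June 9, 2025 + 35 days = July 14, 2025 onward; done July 15, 2025, after the minimum wait.
(3) permitted from August 19, 2025 + 16 days = September 4, 2025 onward; done September 5, 2025 — permitted.
(4) due by September 25, 2025 + 61 days = November 25, 2025; not done until November 27, 2025, 2 days after the deadline.
The procedure was therefore not followed at step 4.

Step 4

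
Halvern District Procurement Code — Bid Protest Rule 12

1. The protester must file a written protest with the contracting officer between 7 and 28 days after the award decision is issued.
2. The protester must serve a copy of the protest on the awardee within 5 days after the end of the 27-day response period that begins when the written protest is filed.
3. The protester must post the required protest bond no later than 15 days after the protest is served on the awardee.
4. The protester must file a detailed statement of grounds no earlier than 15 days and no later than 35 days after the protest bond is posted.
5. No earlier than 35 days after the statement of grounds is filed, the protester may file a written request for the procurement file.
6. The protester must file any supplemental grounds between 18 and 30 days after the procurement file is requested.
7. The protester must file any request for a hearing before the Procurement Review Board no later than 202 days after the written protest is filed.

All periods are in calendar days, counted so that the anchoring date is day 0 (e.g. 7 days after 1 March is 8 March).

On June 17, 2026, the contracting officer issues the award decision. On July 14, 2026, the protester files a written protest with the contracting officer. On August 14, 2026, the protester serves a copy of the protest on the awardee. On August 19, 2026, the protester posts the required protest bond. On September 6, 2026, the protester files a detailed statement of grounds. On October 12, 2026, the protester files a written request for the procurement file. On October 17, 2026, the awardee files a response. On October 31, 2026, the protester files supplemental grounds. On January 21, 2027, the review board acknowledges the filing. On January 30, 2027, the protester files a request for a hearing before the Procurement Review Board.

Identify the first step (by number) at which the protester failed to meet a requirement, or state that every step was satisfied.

None — every step was satisfied

Step 1 — 7 and 28 days from June 17, 2026 (when the award decision is issued) are June 24, 2026 and July 15, 2026 respectively; July 14, 2026 falls inside that range.
Step 2 — counting 5 days from August 10, 2026 (end of the 27-day response period, which began when the written protest is filed on July 14, 2026) gives a deadline of August 15, 2026; completed August 14, 2026, before the deadline.
Step 3 — counting 15 days from August 14, 2026 (when the protest is served on the awardee) gives a deadline of August 29, 2026; done August 19, 2026 — timely.
Step 4 — 15 and 35 days from August 19, 2026 (when the protest bond is posted) are September 3, 2026 and September 23, 2026 respectively; September 6, 2026 falls inside that range.
Step 5 — must wait 35 days from September 6, 2026 (when the statement of grounds is filed), so not before October 11, 2026; October 12, 2026 is on or after that date.
Step 6 — 18 and 30 days from October 12, 2026 (when the procurement file is requested) are October 30, 2026 and November 11, 2026 respectively; done October 31, 2026, which is between those dates.
Step 7 — counting 202 days from July 14, 2026 (when the written protest is filed) gives a deadline of February 1, 2027; done January 30, 2027 — timely.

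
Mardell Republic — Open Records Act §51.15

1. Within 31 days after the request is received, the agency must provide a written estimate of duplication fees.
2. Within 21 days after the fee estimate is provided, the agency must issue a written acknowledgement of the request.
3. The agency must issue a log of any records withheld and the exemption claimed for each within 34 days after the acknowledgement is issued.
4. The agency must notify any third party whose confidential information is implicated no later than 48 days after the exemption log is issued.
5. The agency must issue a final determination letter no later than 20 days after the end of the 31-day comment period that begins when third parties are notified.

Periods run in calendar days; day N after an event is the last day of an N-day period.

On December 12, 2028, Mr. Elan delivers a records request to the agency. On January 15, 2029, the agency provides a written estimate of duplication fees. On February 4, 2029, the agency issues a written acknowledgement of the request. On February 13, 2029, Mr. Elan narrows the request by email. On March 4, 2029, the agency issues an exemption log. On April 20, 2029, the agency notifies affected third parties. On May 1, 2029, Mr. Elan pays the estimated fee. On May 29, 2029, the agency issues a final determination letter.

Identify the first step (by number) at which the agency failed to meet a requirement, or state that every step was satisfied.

Step 1

(1) due by December 12, 2028 + 31 days = January 12, 2029; January 15, 2029 misses that deadline by 3 days.
The analysis stops there.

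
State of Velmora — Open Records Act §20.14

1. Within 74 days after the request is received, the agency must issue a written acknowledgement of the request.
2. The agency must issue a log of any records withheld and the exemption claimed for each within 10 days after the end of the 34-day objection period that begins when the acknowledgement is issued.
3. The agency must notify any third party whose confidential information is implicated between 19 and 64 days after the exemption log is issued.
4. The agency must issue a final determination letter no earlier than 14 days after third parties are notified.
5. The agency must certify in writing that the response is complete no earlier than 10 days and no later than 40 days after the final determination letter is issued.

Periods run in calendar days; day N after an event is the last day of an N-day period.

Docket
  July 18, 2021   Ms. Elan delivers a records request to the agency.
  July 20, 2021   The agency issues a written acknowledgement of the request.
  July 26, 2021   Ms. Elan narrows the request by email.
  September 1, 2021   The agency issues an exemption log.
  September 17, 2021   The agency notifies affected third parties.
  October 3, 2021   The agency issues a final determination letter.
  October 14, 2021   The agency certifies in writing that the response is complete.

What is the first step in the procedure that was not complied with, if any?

Step 1 — counting 74 days from July 18, 2021 (when the request is received) gives a deadline of September 30, 2021; completed July 20, 2021, before the deadline.
Step 2 — counting 10 days from August 23, 2021 (end of the 34-day objection period, which began when the acknowledgement is issued on July 20, 2021) gives a deadline of September 2, 2021; done September 1, 2021 — timely.
Step 3 — 19 and 64 days from September 1, 2021 (when the exemption log is issued) are September 20, 2021 and November 4, 2021 respectively; September 17, 2021 is 3 days too early.

Step 3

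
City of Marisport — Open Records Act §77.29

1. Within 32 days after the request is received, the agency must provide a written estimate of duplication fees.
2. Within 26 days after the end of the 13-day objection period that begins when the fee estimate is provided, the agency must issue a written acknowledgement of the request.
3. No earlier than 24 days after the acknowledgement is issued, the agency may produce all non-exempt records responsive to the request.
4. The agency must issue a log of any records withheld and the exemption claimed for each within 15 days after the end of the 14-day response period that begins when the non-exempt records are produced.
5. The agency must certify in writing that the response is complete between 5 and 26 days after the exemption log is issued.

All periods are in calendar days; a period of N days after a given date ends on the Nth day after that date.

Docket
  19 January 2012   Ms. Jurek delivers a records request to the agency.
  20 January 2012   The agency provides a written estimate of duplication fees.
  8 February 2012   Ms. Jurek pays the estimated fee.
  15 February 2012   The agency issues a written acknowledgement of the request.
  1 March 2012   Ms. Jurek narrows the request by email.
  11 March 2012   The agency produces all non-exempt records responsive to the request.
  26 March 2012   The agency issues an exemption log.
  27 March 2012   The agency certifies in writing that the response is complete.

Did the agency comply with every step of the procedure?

No

(1) due by 19 January 2012 + 32 days = 20 February 2012; 20 January 2012 is within that limit.
(2) due by 2 February 2012 + 26 days = 28 February 2012; completed 15 February 2012, before the deadline.
(3) permitted from 15 February 2012 + 24 days = 10 March 2012 onward; 11 March 2012 is on or after that date.
(4) due by 25 March 2012 + 15 days = 9 April 2012; completed 26 March 2012, before the deadline.
(5) the permitted window runs from 26 March 2012 + 5 = 31 March 2012 to 26 March 2012 + 26 = 21 April 2012; done 27 March 2012 — 4 days before the window opened.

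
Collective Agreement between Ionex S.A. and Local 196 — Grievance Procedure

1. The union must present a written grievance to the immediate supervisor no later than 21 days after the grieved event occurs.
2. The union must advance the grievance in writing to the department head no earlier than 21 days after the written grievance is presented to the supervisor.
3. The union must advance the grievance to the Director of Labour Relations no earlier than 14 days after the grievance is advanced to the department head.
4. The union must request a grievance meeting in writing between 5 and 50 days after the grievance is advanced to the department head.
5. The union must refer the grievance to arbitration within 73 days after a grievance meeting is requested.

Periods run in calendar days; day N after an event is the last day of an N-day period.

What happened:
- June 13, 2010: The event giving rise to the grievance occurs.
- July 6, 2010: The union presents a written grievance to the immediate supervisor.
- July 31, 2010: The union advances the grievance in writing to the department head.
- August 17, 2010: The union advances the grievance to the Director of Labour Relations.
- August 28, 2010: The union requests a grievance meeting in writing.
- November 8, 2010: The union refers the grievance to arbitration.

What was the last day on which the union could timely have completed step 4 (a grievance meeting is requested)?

Step 4 runs from July 31, 2010, when the grievance is advanced to the department head. The window is 5–50 days after July 31, 2010; it closes on September 19, 2010.

September 19, 2010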